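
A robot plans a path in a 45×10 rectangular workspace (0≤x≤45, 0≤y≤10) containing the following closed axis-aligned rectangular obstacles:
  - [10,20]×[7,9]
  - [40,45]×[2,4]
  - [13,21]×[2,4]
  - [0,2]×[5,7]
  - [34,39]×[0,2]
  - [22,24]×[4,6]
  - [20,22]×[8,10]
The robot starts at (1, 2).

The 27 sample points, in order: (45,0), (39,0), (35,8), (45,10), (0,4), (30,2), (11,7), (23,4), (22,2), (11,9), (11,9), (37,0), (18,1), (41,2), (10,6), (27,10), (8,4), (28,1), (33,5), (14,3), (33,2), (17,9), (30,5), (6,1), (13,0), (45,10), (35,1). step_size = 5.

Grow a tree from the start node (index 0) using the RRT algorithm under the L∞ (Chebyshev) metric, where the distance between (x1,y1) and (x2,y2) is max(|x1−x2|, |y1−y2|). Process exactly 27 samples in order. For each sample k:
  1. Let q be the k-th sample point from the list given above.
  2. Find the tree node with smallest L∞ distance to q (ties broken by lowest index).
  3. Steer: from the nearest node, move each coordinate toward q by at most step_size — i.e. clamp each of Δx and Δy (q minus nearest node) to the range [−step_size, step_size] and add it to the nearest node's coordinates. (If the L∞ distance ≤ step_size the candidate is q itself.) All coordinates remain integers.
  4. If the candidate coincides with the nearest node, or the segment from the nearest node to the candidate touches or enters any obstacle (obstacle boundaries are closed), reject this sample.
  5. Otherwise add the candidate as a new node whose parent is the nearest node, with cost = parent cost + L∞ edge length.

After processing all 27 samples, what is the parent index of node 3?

1. q=(45,0) nearest=0 d=44 new=(6,0) → add node 1 parent=0 cost=5
2. q=(39,0) nearest=1 d=33 new=(11,0) → add node 2 parent=1 cost=10
3. q=(35,8) nearest=2 d=24 new=(16,5) → blocked by [13,21]×[2,4], reject
4. q=(45,10) nearest=2 d=34 new=(16,5) → blocked by [13,21]×[2,4], reject
5. q=(0,4) nearest=0 d=2 new=(0,4) → add node 3 parent=0 cost=2
6. q=(30,2) nearest=2 d=19 new=(16,2) → blocked by [13,21]×[2,4], reject
7. q=(11,7) nearest=1 d=7 new=(11,5) → add node 4 parent=1 cost=10
8. q=(23,4) nearest=2 d=12 new=(16,4) → blocked by [13,21]×[2,4], reject
9. q=(22,2) nearest=2 d=11 new=(16,2) → blocked by [13,21]×[2,4], reject
10. q=(11,9) nearest=4 d=4 new=(11,9) → blocked by [10,20]×[7,9], reject
11. q=(11,9) nearest=4 d=4 new=(11,9) → blocked by [10,20]×[7,9], reject
12. q=(37,0) nearest=2 d=26 new=(16,0) → add node 5 parent=2 cost=15
13. q=(18,1) nearest=5 d=2 new=(18,1) → add node 6 parent=5 cost=17
14. q=(41,2) nearest=6 d=23 new=(23,2) → add node 7 parent=6 cost=22
15. q=(10,6) nearest=4 d=1 new=(10,6) → add node 8 parent=4 cost=11
16. q=(27,10) nearest=7 d=8 new=(27,7) → add node 9 parent=7 cost=27
17. q=(8,4) nearest=8 d=2 new=(8,4) → add node 10 parent=8 cost=13
18. q=(28,1) nearest=7 d=5 new=(28,1) → add node 11 parent=7 cost=27
19. q=(33,5) nearest=11 d=5 new=(33,5) → add node 12 parent=11 cost=32
20. q=(14,3) nearest=2 d=3 new=(14,3) → blocked by [13,21]×[2,4], reject
21. q=(33,2) nearest=12 d=3 new=(33,2) → add node 13 parent=12 cost=35
22. q=(17,9) nearest=4 d=6 new=(16,9) → blocked by [10,20]×[7,9], reject
23. q=(30,5) nearest=9 d=3 new=(30,5) → add node 14 parent=9 cost=30
24. q=(6,1) nearest=1 d=1 new=(6,1) → add node 15 parent=1 cost=6
25. q=(13,0) nearest=2 d=2 new=(13,0) → add node 16 parent=2 cost=12
26. q=(45,10) nearest=12 d=12 new=(38,10) → add node 17 parent=12 cost=37
27. q=(35,1) nearest=13 d=2 new=(35,1) → blocked by [34,39]×[0,2], reject

Parent of node 3: 0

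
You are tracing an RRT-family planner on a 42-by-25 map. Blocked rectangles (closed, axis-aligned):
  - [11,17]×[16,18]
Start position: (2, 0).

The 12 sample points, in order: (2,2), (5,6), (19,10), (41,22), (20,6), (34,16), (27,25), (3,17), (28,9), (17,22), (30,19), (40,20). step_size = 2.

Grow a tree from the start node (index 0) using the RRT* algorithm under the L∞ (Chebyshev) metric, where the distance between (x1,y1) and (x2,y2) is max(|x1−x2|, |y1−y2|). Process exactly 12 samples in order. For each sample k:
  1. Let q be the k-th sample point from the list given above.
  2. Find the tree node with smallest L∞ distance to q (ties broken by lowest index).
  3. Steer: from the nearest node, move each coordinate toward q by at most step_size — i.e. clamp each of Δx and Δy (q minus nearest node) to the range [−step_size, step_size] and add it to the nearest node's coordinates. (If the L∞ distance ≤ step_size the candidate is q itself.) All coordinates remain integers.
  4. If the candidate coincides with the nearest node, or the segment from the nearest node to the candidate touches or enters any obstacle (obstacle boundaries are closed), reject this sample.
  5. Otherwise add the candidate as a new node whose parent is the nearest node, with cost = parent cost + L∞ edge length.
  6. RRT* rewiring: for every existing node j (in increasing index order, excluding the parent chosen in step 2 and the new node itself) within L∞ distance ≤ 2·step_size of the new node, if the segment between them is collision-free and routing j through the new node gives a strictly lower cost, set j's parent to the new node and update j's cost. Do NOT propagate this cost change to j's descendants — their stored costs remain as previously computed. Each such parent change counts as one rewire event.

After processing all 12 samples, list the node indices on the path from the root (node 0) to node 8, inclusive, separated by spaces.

1. q=(2,2) nearest=0 d=2 new=(2,2) → add node 1 parent=0 cost=2
2. q=(5,6) nearest=1 d=4 new=(4,4) → add node 2 parent=1 cost=4
3. q=(19,10) nearest=2 d=15 new=(6,6) → add node 3 parent=2 cost=6
4. q=(41,22) nearest=3 d=35 new=(8,8) → add node 4 parent=3 cost=8
5. q=(20,6) nearest=4 d=12 new=(10,6) → add node 5 parent=4 cost=10
6. q=(34,16) nearest=5 d=24 new=(12,8) → add node 6 parent=5 cost=12
7. q=(27,25) nearest=6 d=17 new=(14,10) → add node 7 parent=6 cost=14
8. q=(3,17) nearest=4 d=9 new=(6,10) → add node 8 parent=4 cost=10
9. q=(28,9) nearest=7 d=14 new=(16,9) → add node 9 parent=7 cost=16
10. q=(17,22) nearest=7 d=12 new=(16,12) → add node 10 parent=7 cost=16
11. q=(30,19) nearest=9 d=14 new=(18,11) → add node 11 parent=9 cost=18
12. q=(40,20) nearest=11 d=22 new=(20,13) → add node 12 parent=11 cost=20

Path: 0 1 2 3 4 8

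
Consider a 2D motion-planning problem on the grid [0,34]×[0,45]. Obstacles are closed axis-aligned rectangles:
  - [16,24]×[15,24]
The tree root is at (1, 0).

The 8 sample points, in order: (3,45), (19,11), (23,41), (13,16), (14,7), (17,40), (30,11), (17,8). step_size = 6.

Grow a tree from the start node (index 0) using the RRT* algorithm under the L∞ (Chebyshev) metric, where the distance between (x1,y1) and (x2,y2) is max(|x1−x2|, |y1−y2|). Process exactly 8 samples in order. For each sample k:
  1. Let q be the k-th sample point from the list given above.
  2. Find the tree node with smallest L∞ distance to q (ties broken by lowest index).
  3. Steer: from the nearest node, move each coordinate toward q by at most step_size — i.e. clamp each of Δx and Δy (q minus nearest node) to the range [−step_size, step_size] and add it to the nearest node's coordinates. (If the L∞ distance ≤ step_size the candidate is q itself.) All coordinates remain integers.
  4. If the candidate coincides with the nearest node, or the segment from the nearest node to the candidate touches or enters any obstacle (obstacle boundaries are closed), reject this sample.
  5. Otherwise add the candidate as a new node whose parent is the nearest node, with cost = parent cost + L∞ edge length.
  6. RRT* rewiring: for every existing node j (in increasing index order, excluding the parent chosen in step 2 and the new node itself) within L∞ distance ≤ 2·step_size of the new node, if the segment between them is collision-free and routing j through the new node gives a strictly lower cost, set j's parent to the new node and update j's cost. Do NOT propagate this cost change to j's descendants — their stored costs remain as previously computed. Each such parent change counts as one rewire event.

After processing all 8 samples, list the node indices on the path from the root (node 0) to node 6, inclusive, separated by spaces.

Path: 0 1 2 5 6

1. q=(3,45) nearest=0 d=45 new=(3,6) → add node 1 parent=0 cost=6
2. q=(19,11) nearest=1 d=16 new=(9,11) → add node 2 parent=1 cost=12
3. q=(23,41) nearest=2 d=30 new=(15,17) → add node 3 parent=2 cost=18
4. q=(13,16) nearest=3 d=2 new=(13,16) → add node 4 parent=3 cost=20
5. q=(14,7) nearest=2 d=5 new=(14,7) → add node 5 parent=2 cost=17
6. q=(17,40) nearest=3 d=23 new=(17,23) → blocked by [16,24]×[15,24], reject
7. q=(30,11) nearest=3 d=15 new=(21,11) → blocked by [16,24]×[15,24], reject
8. q=(17,8) nearest=5 d=3 new=(17,8) → add node 6 parent=5 cost=20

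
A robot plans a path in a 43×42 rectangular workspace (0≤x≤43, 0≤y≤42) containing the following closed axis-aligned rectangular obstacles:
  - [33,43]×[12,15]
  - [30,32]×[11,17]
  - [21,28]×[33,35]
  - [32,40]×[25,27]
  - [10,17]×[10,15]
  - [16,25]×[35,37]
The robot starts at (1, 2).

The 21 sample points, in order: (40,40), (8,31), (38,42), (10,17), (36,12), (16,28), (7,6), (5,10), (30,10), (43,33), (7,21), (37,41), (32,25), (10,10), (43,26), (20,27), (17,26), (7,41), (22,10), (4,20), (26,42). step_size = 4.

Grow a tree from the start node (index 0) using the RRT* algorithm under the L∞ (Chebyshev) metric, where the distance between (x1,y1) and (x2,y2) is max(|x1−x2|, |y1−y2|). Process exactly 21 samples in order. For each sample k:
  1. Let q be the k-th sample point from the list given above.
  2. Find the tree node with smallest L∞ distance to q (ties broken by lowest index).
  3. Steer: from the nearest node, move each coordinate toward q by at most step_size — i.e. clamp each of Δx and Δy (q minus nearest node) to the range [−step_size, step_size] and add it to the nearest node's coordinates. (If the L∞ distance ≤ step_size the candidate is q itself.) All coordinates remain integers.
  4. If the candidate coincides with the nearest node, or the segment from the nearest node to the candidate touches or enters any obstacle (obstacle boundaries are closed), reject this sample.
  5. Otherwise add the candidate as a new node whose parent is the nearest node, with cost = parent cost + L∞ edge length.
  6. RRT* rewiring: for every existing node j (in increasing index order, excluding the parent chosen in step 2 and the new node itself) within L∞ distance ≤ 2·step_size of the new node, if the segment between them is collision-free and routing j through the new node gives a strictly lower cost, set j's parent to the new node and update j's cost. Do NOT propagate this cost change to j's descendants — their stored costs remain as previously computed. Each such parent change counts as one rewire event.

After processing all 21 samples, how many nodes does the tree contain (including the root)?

1. q=(40,40) nearest=0 d=39 new=(5,6) → add node 1 parent=0 cost=4
2. q=(8,31) nearest=1 d=25 new=(8,10) → add node 2 parent=1 cost=8
3. q=(38,42) nearest=2 d=32 new=(12,14) → blocked by [10,17]×[10,15], reject
4. q=(10,17) nearest=2 d=7 new=(10,14) → blocked by [10,17]×[10,15], reject
5. q=(36,12) nearest=2 d=28 new=(12,12) → blocked by [10,17]×[10,15], reject
6. q=(16,28) nearest=2 d=18 new=(12,14) → blocked by [10,17]×[10,15], reject
7. q=(7,6) nearest=1 d=2 new=(7,6) → add node 3 parent=1 cost=6
8. q=(5,10) nearest=2 d=3 new=(5,10) → add node 4 parent=2 cost=11
9. q=(30,10) nearest=2 d=22 new=(12,10) → blocked by [10,17]×[10,15], reject
10. q=(43,33) nearest=2 d=35 new=(12,14) → blocked by [10,17]×[10,15], reject
11. q=(7,21) nearest=2 d=11 new=(7,14) → add node 5 parent=2 cost=12
12. q=(37,41) nearest=5 d=30 new=(11,18) → add node 6 parent=5 cost=16
13. q=(32,25) nearest=6 d=21 new=(15,22) → add node 7 parent=6 cost=20
14. q=(10,10) nearest=2 d=2 new=(10,10) → blocked by [10,17]×[10,15], reject
15. q=(43,26) nearest=7 d=28 new=(19,26) → add node 8 parent=7 cost=24
16. q=(20,27) nearest=8 d=1 new=(20,27) → add node 9 parent=8 cost=25
17. q=(17,26) nearest=8 d=2 new=(17,26) → add node 10 parent=8 cost=26
18. q=(7,41) nearest=9 d=14 new=(16,31) → add node 11 parent=9 cost=29
19. q=(22,10) nearest=6 d=11 new=(15,14) → blocked by [10,17]×[10,15], reject
20. q=(4,20) nearest=5 d=6 new=(4,18) → add node 12 parent=5 cost=16
21. q=(26,42) nearest=11 d=11 new=(20,35) → blocked by [16,25]×[35,37], reject

Node count: 13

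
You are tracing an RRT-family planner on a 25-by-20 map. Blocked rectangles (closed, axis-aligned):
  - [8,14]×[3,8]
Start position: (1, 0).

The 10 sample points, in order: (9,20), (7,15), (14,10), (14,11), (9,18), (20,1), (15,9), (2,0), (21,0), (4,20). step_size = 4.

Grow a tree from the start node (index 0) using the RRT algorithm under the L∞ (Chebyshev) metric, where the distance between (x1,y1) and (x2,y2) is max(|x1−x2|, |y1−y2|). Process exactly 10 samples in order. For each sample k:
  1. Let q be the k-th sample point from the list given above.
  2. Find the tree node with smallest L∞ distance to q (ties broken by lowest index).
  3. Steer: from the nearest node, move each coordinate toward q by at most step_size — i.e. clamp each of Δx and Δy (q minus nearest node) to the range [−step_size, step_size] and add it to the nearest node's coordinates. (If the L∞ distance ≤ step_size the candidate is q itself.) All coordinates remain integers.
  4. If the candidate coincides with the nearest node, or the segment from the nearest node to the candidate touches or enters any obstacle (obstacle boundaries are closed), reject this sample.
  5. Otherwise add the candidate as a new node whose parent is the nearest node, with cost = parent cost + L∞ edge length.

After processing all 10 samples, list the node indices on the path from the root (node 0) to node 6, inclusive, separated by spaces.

Path: 0 1 2 3 4 6

1. q=(9,20) nearest=0 d=20 new=(5,4) → add node 1 parent=0 cost=4
2. q=(7,15) nearest=1 d=11 new=(7,8) → add node 2 parent=1 cost=8
3. q=(14,10) nearest=2 d=7 new=(11,10) → add node 3 parent=2 cost=12
4. q=(14,11) nearest=3 d=3 new=(14,11) → add node 4 parent=3 cost=15
5. q=(9,18) nearest=4 d=7 new=(10,15) → add node 5 parent=4 cost=19
6. q=(20,1) nearest=3 d=9 new=(15,6) → blocked by [8,14]×[3,8], reject
7. q=(15,9) nearest=4 d=2 new=(15,9) → add node 6 parent=4 cost=17
8. q=(2,0) nearest=0 d=1 new=(2,0) → add node 7 parent=0 cost=1
9. q=(21,0) nearest=6 d=9 new=(19,5) → add node 8 parent=6 cost=21
10. q=(4,20) nearest=5 d=6 new=(6,19) → add node 9 parent=5 cost=23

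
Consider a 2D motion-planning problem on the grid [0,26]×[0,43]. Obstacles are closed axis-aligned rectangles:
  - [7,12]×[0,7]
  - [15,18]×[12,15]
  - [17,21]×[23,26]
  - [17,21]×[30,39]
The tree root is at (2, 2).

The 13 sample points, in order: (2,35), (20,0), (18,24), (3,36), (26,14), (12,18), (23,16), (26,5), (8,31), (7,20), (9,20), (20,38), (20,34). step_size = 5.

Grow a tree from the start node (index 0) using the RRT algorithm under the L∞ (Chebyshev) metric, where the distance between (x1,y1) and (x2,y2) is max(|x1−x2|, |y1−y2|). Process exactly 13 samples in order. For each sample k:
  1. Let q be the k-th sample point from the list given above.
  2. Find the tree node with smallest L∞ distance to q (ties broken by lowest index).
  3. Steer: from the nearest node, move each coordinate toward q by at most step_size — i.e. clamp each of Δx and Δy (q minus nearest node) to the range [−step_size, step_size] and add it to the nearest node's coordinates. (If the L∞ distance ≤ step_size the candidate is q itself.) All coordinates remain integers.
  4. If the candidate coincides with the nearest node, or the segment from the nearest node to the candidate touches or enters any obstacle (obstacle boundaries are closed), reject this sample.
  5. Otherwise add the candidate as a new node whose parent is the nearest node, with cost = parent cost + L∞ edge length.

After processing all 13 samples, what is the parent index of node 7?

1. q=(2,35) nearest=0 d=33 new=(2,7) → add node 1 parent=0 cost=5
2. q=(20,0) nearest=0 d=18 new=(7,0) → blocked by [7,12]×[0,7], reject
3. q=(18,24) nearest=1 d=17 new=(7,12) → add node 2 parent=1 cost=10
4. q=(3,36) nearest=2 d=24 new=(3,17) → add node 3 parent=2 cost=15
5. q=(26,14) nearest=2 d=19 new=(12,14) → add node 4 parent=2 cost=15
6. q=(12,18) nearest=4 d=4 new=(12,18) → add node 5 parent=4 cost=19
7. q=(23,16) nearest=4 d=11 new=(17,16) → add node 6 parent=4 cost=20
8. q=(26,5) nearest=6 d=11 new=(22,11) → blocked by [15,18]×[12,15], reject
9. q=(8,31) nearest=5 d=13 new=(8,23) → add node 7 parent=5 cost=24
10. q=(7,20) nearest=7 d=3 new=(7,20) → add node 8 parent=7 cost=27
11. q=(9,20) nearest=8 d=2 new=(9,20) → add node 9 parent=8 cost=29
12. q=(20,38) nearest=7 d=15 new=(13,28) → add node 10 parent=7 cost=29
13. q=(20,34) nearest=10 d=7 new=(18,33) → blocked by [17,21]×[30,39], reject

Parent of node 7: 5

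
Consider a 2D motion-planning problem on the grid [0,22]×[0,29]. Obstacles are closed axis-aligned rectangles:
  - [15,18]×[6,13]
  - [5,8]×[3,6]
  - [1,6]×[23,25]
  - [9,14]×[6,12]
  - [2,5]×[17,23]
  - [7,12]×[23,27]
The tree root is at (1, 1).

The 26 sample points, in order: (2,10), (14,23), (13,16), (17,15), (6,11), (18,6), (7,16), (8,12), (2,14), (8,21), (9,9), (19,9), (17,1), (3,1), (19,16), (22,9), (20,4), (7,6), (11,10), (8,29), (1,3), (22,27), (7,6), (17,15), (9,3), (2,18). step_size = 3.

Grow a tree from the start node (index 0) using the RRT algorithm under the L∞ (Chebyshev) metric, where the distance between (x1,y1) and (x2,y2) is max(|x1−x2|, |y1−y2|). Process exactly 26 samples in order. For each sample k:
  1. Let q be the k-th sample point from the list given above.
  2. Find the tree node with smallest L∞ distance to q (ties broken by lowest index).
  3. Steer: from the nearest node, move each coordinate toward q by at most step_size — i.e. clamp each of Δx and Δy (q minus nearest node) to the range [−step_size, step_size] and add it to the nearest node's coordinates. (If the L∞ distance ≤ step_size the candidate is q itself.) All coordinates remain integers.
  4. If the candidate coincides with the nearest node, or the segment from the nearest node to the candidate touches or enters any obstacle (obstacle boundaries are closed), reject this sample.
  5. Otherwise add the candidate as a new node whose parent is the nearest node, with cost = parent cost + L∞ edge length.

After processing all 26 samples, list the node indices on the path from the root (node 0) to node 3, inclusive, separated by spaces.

1. q=(2,10) nearest=0 d=9 new=(2,4) → add node 1 parent=0 cost=3
2. q=(14,23) nearest=1 d=19 new=(5,7) → add node 2 parent=1 cost=6
3. q=(13,16) nearest=2 d=9 new=(8,10) → add node 3 parent=2 cost=9
4. q=(17,15) nearest=3 d=9 new=(11,13) → blocked by [9,14]×[6,12], reject
5. q=(6,11) nearest=3 d=2 new=(6,11) → add node 4 parent=3 cost=11
6. q=(18,6) nearest=3 d=10 new=(11,7) → blocked by [9,14]×[6,12], reject
7. q=(7,16) nearest=4 d=5 new=(7,14) → add node 5 parent=4 cost=14
8. q=(8,12) nearest=3 d=2 new=(8,12) → add node 6 parent=3 cost=11
9. q=(2,14) nearest=4 d=4 new=(3,14) → add node 7 parent=4 cost=14
10. q=(8,21) nearest=5 d=7 new=(8,17) → add node 8 parent=5 cost=17
11. q=(9,9) nearest=3 d=1 new=(9,9) → blocked by [9,14]×[6,12], reject
12. q=(19,9) nearest=3 d=11 new=(11,9) → blocked by [9,14]×[6,12], reject
13. q=(17,1) nearest=3 d=9 new=(11,7) → blocked by [9,14]×[6,12], reject
14. q=(3,1) nearest=0 d=2 new=(3,1) → add node 9 parent=0 cost=2
15. q=(19,16) nearest=3 d=11 new=(11,13) → blocked by [9,14]×[6,12], reject
16. q=(22,9) nearest=3 d=14 new=(11,9) → blocked by [9,14]×[6,12], reject
17. q=(20,4) nearest=3 d=12 new=(11,7) → blocked by [9,14]×[6,12], reject
18. q=(7,6) nearest=2 d=2 new=(7,6) → blocked by [5,8]×[3,6], reject
19. q=(11,10) nearest=3 d=3 new=(11,10) → blocked by [9,14]×[6,12], reject
20. q=(8,29) nearest=8 d=12 new=(8,20) → add node 10 parent=8 cost=20
21. q=(1,3) nearest=1 d=1 new=(1,3) → add node 11 parent=1 cost=4
22. q=(22,27) nearest=8 d=14 new=(11,20) → add node 12 parent=8 cost=20
23. q=(7,6) nearest=2 d=2 new=(7,6) → blocked by [5,8]×[3,6], reject
24. q=(17,15) nearest=12 d=6 new=(14,17) → add node 13 parent=12 cost=23
25. q=(9,3) nearest=2 d=4 new=(8,4) → blocked by [5,8]×[3,6], reject
26. q=(2,18) nearest=7 d=4 new=(2,17) → blocked by [2,5]×[17,23], reject

Path: 0 1 2 3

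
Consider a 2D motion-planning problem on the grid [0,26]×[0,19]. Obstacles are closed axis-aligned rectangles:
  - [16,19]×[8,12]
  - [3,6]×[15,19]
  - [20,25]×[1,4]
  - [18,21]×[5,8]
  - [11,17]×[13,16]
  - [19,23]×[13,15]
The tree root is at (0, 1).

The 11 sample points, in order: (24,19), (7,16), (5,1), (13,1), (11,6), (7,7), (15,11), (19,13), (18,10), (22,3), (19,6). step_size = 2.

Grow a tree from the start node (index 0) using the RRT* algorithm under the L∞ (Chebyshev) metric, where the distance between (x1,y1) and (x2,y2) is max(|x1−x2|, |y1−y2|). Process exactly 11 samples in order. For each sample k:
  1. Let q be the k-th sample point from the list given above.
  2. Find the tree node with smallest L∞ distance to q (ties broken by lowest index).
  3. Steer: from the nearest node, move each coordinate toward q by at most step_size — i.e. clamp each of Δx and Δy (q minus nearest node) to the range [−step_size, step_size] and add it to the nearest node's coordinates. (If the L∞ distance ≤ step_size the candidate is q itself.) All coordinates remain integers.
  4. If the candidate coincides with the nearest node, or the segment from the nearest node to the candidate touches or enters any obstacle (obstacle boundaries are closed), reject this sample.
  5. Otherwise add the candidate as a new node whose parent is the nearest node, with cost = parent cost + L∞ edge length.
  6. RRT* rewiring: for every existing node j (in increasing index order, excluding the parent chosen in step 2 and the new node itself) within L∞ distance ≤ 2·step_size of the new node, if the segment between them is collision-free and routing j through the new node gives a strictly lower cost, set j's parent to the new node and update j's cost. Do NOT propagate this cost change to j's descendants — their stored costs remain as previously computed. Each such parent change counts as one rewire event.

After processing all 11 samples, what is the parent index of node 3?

1. q=(24,19) nearest=0 d=24 new=(2,3) → add node 1 parent=0 cost=2
2. q=(7,16) nearest=1 d=13 new=(4,5) → add node 2 parent=1 cost=4
3. q=(5,1) nearest=1 d=3 new=(4,1) → add node 3 parent=1 cost=4
4. q=(13,1) nearest=2 d=9 new=(6,3) → add node 4 parent=2 cost=6
5. q=(11,6) nearest=4 d=5 new=(8,5) → add node 5 parent=4 cost=8
6. q=(7,7) nearest=5 d=2 new=(7,7) → add node 6 parent=5 cost=10
7. q=(15,11) nearest=5 d=7 new=(10,7) → add node 7 parent=5 cost=10
8. q=(19,13) nearest=7 d=9 new=(12,9) → add node 8 parent=7 cost=12
9. q=(18,10) nearest=8 d=6 new=(14,10) → add node 9 parent=8 cost=14
10. q=(22,3) nearest=9 d=8 new=(16,8) → blocked by [16,19]×[8,12], reject
11. q=(19,6) nearest=9 d=5 new=(16,8) → blocked by [16,19]×[8,12], reject

Parent of node 3: 1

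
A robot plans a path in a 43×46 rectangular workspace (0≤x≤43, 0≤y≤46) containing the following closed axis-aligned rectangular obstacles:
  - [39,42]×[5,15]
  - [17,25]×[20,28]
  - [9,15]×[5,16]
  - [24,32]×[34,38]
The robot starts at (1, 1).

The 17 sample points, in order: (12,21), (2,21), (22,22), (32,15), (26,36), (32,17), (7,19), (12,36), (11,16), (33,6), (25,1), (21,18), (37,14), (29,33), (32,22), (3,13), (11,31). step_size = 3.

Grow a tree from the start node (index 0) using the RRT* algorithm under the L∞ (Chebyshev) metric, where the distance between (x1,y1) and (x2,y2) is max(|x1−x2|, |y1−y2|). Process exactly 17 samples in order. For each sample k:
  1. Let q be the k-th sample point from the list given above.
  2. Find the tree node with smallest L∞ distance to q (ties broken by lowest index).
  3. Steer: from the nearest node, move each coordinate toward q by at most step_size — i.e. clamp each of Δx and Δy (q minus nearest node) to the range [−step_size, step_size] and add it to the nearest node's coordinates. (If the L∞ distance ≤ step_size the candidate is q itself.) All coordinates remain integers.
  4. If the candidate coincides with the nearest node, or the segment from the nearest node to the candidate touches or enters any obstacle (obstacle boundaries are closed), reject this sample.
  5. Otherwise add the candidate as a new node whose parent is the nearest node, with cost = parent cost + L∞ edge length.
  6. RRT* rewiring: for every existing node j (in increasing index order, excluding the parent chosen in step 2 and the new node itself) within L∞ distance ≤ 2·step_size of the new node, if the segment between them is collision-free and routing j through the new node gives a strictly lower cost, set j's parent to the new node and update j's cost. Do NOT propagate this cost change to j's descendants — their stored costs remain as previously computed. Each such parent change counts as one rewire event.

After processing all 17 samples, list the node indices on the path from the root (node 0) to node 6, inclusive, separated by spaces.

1. q=(12,21) nearest=0 d=20 new=(4,4) → add node 1 parent=0 cost=3
2. q=(2,21) nearest=1 d=17 new=(2,7) → add node 2 parent=1 cost=6
3. q=(22,22) nearest=1 d=18 new=(7,7) → add node 3 parent=1 cost=6
4. q=(32,15) nearest=3 d=25 new=(10,10) → blocked by [9,15]×[5,16], reject
5. q=(26,36) nearest=2 d=29 new=(5,10) → add node 4 parent=2 cost=9
6. q=(32,17) nearest=3 d=25 new=(10,10) → blocked by [9,15]×[5,16], reject
7. q=(7,19) nearest=4 d=9 new=(7,13) → add node 5 parent=4 cost=12
8. q=(12,36) nearest=5 d=23 new=(10,16) → blocked by [9,15]×[5,16], reject
9. q=(11,16) nearest=5 d=4 new=(10,16) → blocked by [9,15]×[5,16], reject
10. q=(33,6) nearest=3 d=26 new=(10,6) → blocked by [9,15]×[5,16], reject
11. q=(25,1) nearest=3 d=18 new=(10,4) → blocked by [9,15]×[5,16], reject
12. q=(21,18) nearest=3 d=14 new=(10,10) → blocked by [9,15]×[5,16], reject
13. q=(37,14) nearest=3 d=30 new=(10,10) → blocked by [9,15]×[5,16], reject
14. q=(29,33) nearest=5 d=22 new=(10,16) → blocked by [9,15]×[5,16], reject
15. q=(32,22) nearest=3 d=25 new=(10,10) → blocked by [9,15]×[5,16], reject
16. q=(3,13) nearest=4 d=3 new=(3,13) → add node 6 parent=4 cost=12
17. q=(11,31) nearest=5 d=18 new=(10,16) → blocked by [9,15]×[5,16], reject

Path: 0 1 2 4 6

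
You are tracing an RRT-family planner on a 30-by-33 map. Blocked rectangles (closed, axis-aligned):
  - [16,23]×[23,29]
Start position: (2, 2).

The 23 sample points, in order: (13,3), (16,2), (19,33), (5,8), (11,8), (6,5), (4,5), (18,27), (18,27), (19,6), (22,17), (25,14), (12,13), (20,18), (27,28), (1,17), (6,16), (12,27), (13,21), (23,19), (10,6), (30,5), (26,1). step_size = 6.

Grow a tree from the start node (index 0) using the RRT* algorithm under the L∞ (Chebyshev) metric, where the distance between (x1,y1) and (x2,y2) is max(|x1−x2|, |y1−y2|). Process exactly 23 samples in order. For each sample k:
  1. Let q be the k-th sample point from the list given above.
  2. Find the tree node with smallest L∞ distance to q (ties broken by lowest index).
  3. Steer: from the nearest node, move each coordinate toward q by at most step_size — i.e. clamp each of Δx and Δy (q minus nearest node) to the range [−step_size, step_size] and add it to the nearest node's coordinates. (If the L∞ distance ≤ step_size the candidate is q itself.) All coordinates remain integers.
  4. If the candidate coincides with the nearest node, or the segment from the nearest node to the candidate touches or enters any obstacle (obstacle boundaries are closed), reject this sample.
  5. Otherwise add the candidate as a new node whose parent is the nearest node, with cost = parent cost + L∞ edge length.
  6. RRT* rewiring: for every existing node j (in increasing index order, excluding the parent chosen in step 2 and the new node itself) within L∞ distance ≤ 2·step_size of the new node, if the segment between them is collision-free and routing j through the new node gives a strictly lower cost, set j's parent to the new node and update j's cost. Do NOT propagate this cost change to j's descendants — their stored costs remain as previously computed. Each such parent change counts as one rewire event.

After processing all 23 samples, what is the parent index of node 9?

1. q=(13,3) nearest=0 d=11 new=(8,3) → add node 1 parent=0 cost=6
2. q=(16,2) nearest=1 d=8 new=(14,2) → add node 2 parent=1 cost=12
3. q=(19,33) nearest=1 d=30 new=(14,9) → add node 3 parent=1 cost=12
4. q=(5,8) nearest=1 d=5 new=(5,8) → add node 4 parent=1 cost=11
5. q=(11,8) nearest=3 d=3 new=(11,8) → add node 5 parent=3 cost=15
6. q=(6,5) nearest=1 d=2 new=(6,5) → add node 6 parent=1 cost=8; rewire 5→6 (13<15)
7. q=(4,5) nearest=6 d=2 new=(4,5) → add node 7 parent=6 cost=10
8. q=(18,27) nearest=3 d=18 new=(18,15) → add node 8 parent=3 cost=18
9. q=(18,27) nearest=8 d=12 new=(18,21) → add node 9 parent=8 cost=24
10. q=(19,6) nearest=2 d=5 new=(19,6) → add node 10 parent=2 cost=17
11. q=(22,17) nearest=8 d=4 new=(22,17) → add node 11 parent=8 cost=22
12. q=(25,14) nearest=11 d=3 new=(25,14) → add node 12 parent=11 cost=25
13. q=(12,13) nearest=3 d=4 new=(12,13) → add node 13 parent=3 cost=16
14. q=(20,18) nearest=11 d=2 new=(20,18) → add node 14 parent=11 cost=24
15. q=(27,28) nearest=9 d=9 new=(24,27) → blocked by [16,23]×[23,29], reject
16. q=(1,17) nearest=4 d=9 new=(1,14) → add node 15 parent=4 cost=17
17. q=(6,16) nearest=15 d=5 new=(6,16) → add node 16 parent=15 cost=22
18. q=(12,27) nearest=9 d=6 new=(12,27) → blocked by [16,23]×[23,29], reject
19. q=(13,21) nearest=9 d=5 new=(13,21) → add node 17 parent=9 cost=29
20. q=(23,19) nearest=11 d=2 new=(23,19) → add node 18 parent=11 cost=24
21. q=(10,6) nearest=5 d=2 new=(10,6) → add node 19 parent=5 cost=15
22. q=(30,5) nearest=12 d=9 new=(30,8) → add node 20 parent=12 cost=31
23. q=(26,1) nearest=10 d=7 new=(25,1) → add node 21 parent=10 cost=23; rewire 20→21 (30<31)

Parent of node 9: 8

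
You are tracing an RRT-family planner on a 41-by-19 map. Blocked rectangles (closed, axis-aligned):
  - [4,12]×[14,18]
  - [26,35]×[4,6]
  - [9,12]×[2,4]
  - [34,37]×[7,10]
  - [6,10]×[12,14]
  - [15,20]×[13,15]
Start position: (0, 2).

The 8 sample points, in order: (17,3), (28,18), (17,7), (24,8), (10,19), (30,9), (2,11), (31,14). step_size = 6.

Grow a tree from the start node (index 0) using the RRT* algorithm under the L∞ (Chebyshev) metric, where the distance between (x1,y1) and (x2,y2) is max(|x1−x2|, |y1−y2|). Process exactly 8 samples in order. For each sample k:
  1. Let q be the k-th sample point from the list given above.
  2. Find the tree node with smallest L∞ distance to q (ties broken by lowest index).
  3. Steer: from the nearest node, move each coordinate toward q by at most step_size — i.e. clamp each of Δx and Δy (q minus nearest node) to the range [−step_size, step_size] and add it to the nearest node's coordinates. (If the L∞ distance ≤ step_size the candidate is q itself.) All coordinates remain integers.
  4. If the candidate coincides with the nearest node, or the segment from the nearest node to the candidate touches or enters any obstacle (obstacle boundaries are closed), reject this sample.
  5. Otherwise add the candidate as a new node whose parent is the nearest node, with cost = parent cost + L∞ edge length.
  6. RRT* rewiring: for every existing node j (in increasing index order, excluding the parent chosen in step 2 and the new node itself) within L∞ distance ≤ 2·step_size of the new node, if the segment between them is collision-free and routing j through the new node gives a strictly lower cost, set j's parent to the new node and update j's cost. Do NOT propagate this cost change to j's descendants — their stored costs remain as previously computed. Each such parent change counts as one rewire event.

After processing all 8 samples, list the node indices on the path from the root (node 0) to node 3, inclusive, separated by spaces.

Path: 0 1 2 3

1. q=(17,3) nearest=0 d=17 new=(6,3) → add node 1 parent=0 cost=6
2. q=(28,18) nearest=1 d=22 new=(12,9) → add node 2 parent=1 cost=12
3. q=(17,7) nearest=2 d=5 new=(17,7) → add node 3 parent=2 cost=17
4. q=(24,8) nearest=3 d=7 new=(23,8) → add node 4 parent=3 cost=23
5. q=(10,19) nearest=2 d=10 new=(10,15) → blocked by [4,12]×[14,18], reject
6. q=(30,9) nearest=4 d=7 new=(29,9) → add node 5 parent=4 cost=29
7. q=(2,11) nearest=1 d=8 new=(2,9) → add node 6 parent=1 cost=12
8. q=(31,14) nearest=5 d=5 new=(31,14) → add node 7 parent=5 cost=34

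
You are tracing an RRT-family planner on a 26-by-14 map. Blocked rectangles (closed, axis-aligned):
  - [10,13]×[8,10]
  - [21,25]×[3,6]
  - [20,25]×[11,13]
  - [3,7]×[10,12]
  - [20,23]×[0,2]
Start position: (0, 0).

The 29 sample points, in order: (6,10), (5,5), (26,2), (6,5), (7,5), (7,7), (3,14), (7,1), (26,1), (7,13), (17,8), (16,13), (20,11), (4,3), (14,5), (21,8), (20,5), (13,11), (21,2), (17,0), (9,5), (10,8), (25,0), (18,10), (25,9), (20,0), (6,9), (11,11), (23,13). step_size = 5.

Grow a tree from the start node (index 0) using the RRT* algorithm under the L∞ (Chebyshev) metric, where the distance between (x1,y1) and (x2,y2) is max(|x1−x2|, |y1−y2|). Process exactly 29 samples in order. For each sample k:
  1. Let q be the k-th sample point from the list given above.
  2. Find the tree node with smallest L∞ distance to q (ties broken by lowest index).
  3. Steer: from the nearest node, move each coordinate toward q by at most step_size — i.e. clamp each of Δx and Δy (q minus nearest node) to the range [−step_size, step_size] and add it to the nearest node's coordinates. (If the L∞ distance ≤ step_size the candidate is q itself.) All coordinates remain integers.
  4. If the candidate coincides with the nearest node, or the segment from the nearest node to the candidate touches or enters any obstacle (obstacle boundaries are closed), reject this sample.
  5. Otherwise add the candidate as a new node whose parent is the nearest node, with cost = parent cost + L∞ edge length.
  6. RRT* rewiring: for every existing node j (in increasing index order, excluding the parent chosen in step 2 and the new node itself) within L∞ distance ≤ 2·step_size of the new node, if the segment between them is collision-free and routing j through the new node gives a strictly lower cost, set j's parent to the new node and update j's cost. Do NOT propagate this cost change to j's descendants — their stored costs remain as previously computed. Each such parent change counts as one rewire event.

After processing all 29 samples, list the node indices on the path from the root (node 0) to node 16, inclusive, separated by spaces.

1. q=(6,10) nearest=0 d=10 new=(5,5) → add node 1 parent=0 cost=5
2. q=(5,5) nearest=1 d=0 → coincident, reject
3. q=(26,2) nearest=1 d=21 new=(10,2) → add node 2 parent=1 cost=10
4. q=(6,5) nearest=1 d=1 new=(6,5) → add node 3 parent=1 cost=6
5. q=(7,5) nearest=3 d=1 new=(7,5) → add node 4 parent=3 cost=7
6. q=(7,7) nearest=1 d=2 new=(7,7) → add node 5 parent=1 cost=7
7. q=(3,14) nearest=5 d=7 new=(3,12) → blocked by [3,7]×[10,12], reject
8. q=(7,1) nearest=2 d=3 new=(7,1) → add node 6 parent=2 cost=13
9. q=(26,1) nearest=2 d=16 new=(15,1) → add node 7 parent=2 cost=15
10. q=(7,13) nearest=5 d=6 new=(7,12) → blocked by [3,7]×[10,12], reject
11. q=(17,8) nearest=2 d=7 new=(15,7) → add node 8 parent=2 cost=15
12. q=(16,13) nearest=8 d=6 new=(16,12) → add node 9 parent=8 cost=20
13. q=(20,11) nearest=9 d=4 new=(20,11) → blocked by [20,25]×[11,13], reject
14. q=(4,3) nearest=1 d=2 new=(4,3) → add node 10 parent=1 cost=7; rewire 6→10 (10<13)
15. q=(14,5) nearest=8 d=2 new=(14,5) → add node 11 parent=8 cost=17
16. q=(21,8) nearest=9 d=5 new=(21,8) → add node 12 parent=9 cost=25
17. q=(20,5) nearest=12 d=3 new=(20,5) → add node 13 parent=12 cost=28
18. q=(13,11) nearest=9 d=3 new=(13,11) → add node 14 parent=9 cost=23
19. q=(21,2) nearest=13 d=3 new=(21,2) → blocked by [20,23]×[0,2], reject
20. q=(17,0) nearest=7 d=2 new=(17,0) → add node 15 parent=7 cost=17; rewire 13→15 (22<28)
21. q=(9,5) nearest=4 d=2 new=(9,5) → add node 16 parent=4 cost=9; rewire 11→16 (14<17)
22. q=(10,8) nearest=4 d=3 new=(10,8) → blocked by [10,13]×[8,10], reject
23. q=(25,0) nearest=13 d=5 new=(25,0) → blocked by [21,25]×[3,6], reject
24. q=(18,10) nearest=9 d=2 new=(18,10) → add node 17 parent=9 cost=22
25. q=(25,9) nearest=12 d=4 new=(25,9) → add node 18 parent=12 cost=29
26. q=(20,0) nearest=15 d=3 new=(20,0) → blocked by [20,23]×[0,2], reject
27. q=(6,9) nearest=5 d=2 new=(6,9) → add node 19 parent=5 cost=9; rewire 9→19 (19<20); rewire 14→19 (16<23)
28. q=(11,11) nearest=14 d=2 new=(11,11) → add node 20 parent=14 cost=18
29. q=(23,13) nearest=18 d=4 new=(23,13) → blocked by [20,25]×[11,13], reject

Path: 0 1 3 4 16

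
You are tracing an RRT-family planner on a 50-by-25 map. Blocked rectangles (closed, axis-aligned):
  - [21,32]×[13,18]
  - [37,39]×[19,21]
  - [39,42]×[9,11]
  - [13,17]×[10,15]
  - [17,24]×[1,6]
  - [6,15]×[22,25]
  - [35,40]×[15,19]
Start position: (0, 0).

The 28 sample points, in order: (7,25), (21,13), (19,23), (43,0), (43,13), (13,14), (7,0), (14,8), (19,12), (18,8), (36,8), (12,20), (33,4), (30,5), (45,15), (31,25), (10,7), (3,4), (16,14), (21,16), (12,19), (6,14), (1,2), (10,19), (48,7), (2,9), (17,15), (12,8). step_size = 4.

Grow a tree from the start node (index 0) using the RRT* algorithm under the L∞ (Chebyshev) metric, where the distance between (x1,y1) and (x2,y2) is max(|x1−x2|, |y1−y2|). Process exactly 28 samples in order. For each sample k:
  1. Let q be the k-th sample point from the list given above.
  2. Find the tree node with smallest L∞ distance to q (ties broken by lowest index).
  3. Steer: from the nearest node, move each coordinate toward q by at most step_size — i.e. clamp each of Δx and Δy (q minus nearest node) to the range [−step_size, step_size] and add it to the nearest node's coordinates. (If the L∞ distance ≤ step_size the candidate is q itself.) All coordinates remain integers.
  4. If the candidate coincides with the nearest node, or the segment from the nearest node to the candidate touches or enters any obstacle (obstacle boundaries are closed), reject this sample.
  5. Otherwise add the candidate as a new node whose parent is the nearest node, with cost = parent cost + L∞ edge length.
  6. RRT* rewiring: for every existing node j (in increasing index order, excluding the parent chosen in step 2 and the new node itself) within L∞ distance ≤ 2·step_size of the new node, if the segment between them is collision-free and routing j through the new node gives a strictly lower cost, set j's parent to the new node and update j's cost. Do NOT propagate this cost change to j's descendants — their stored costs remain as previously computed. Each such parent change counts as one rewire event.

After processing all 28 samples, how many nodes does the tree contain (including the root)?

Node count: 14

1. q=(7,25) nearest=0 d=25 new=(4,4) → add node 1 parent=0 cost=4
2. q=(21,13) nearest=1 d=17 new=(8,8) → add node 2 parent=1 cost=8
3. q=(19,23) nearest=2 d=15 new=(12,12) → add node 3 parent=2 cost=12
4. q=(43,0) nearest=3 d=31 new=(16,8) → blocked by [13,17]×[10,15], reject
5. q=(43,13) nearest=3 d=31 new=(16,13) → blocked by [13,17]×[10,15], reject
6. q=(13,14) nearest=3 d=2 new=(13,14) → blocked by [13,17]×[10,15], reject
7. q=(7,0) nearest=1 d=4 new=(7,0) → add node 4 parent=1 cost=8
8. q=(14,8) nearest=3 d=4 new=(14,8) → blocked by [13,17]×[10,15], reject
9. q=(19,12) nearest=3 d=7 new=(16,12) → blocked by [13,17]×[10,15], reject
10. q=(18,8) nearest=3 d=6 new=(16,8) → blocked by [13,17]×[10,15], reject
11. q=(36,8) nearest=3 d=24 new=(16,8) → blocked by [13,17]×[10,15], reject
12. q=(12,20) nearest=3 d=8 new=(12,16) → add node 5 parent=3 cost=16
13. q=(33,4) nearest=3 d=21 new=(16,8) → blocked by [13,17]×[10,15], reject
14. q=(30,5) nearest=3 d=18 new=(16,8) → blocked by [13,17]×[10,15], reject
15. q=(45,15) nearest=3 d=33 new=(16,15) → blocked by [13,17]×[10,15], reject
16. q=(31,25) nearest=3 d=19 new=(16,16) → blocked by [13,17]×[10,15], reject
17. q=(10,7) nearest=2 d=2 new=(10,7) → add node 6 parent=2 cost=10
18. q=(3,4) nearest=1 d=1 new=(3,4) → add node 7 parent=1 cost=5
19. q=(16,14) nearest=3 d=4 new=(16,14) → blocked by [13,17]×[10,15], reject
20. q=(21,16) nearest=3 d=9 new=(16,16) → blocked by [13,17]×[10,15], reject
21. q=(12,19) nearest=5 d=3 new=(12,19) → add node 8 parent=5 cost=19
22. q=(6,14) nearest=2 d=6 new=(6,12) → add node 9 parent=2 cost=12
23. q=(1,2) nearest=0 d=2 new=(1,2) → add node 10 parent=0 cost=2; rewire 7→10 (4<5)
24. q=(10,19) nearest=8 d=2 new=(10,19) → add node 11 parent=8 cost=21
25. q=(48,7) nearest=3 d=36 new=(16,8) → blocked by [13,17]×[10,15], reject
26. q=(2,9) nearest=9 d=4 new=(2,9) → add node 12 parent=9 cost=16
27. q=(17,15) nearest=3 d=5 new=(16,15) → blocked by [13,17]×[10,15], reject
28. q=(12,8) nearest=6 d=2 new=(12,8) → add node 13 parent=6 cost=12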